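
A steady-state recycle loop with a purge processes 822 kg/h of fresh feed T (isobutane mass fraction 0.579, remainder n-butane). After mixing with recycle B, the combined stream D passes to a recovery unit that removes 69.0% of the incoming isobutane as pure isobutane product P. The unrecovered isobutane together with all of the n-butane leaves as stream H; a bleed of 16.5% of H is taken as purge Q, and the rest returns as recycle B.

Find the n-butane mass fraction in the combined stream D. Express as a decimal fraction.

n-butane enters only via T and leaves only via the purge: 822×0.421 = 0.165×(n-butane in H), and the recovery unit passes all n-butane, so n-butane in D = n-butane in H = 2097.3 kg/h.
isobutane in D: m_A = 822×0.579 + (1−0.165)·(1−0.690)·m_A, so m_A = 475.94/0.7411 = 642.16 kg/h.
D = 642.16 + 2097.3 = 2739.5 kg/h.
n-butane fraction in D = 2097.3/2739.5 = 0.766.

0.766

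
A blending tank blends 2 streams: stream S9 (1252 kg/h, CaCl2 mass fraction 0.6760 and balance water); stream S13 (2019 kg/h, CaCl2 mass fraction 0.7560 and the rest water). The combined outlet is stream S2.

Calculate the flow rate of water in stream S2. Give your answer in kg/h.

water out = water in = 1252×0.324 + 2019×0.244 = 898.28 kg/h.

898.3 kg/h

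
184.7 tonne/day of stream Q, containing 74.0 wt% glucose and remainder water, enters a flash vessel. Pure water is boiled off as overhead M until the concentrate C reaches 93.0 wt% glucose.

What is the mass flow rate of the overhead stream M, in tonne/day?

37.73 tonne/day

glucose is conserved: 184.7×0.740 = 136.68 tonne/day all reports to the concentrate.
Concentrate = 136.68/(target fraction) = 146.97 tonne/day.
Overhead = 184.7 − 146.97 = 37.734 tonne/day.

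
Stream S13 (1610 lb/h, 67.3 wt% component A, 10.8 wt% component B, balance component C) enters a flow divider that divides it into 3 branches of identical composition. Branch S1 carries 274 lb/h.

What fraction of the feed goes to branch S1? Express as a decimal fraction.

Fraction to S1 = 274/1610 = 0.1702.

0.170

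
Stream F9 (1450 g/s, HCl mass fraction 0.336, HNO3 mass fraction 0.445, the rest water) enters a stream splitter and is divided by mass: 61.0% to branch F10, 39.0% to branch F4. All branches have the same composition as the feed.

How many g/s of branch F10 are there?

Branch F10 flow = 0.610×1450 = 884.5 g/s.

884.5 g/s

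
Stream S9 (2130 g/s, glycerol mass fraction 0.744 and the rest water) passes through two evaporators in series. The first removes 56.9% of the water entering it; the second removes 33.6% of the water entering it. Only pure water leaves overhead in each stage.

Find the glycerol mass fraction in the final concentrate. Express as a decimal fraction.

water in feed = 2130×0.256 = 545.28 g/s.
After stage 1: water left = (1−0.569)×545.28 = 235.02; stream total = 1819.7 g/s.
After stage 2: water left = (1−0.336)×235.02 = 156.05; final concentrate = 1740.8 g/s.
glycerol fraction = 1584.7/1740.8 = 0.910.

0.910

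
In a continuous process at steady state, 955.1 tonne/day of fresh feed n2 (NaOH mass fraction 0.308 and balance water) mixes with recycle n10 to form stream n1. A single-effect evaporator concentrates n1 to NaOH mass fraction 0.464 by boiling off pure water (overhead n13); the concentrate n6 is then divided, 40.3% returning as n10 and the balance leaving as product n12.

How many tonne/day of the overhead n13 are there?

Overall NaOH balance (none leaves overhead): NaOH in fresh feed = NaOH in product, i.e. 955.1×0.308 = (1−0.403)·n6·0.464.
n6 = 294.17/(0.464×0.597) = 1062 tonne/day.
Recycle n10 = 0.403×1062 = 427.97 tonne/day.
Combined feed n1 = 955.1 + 427.97 = 1383.1 tonne/day.
Overhead n13 = n1 − n6 = 1383.1 − 1062 = 321.11 tonne/day.

321.1 tonne/day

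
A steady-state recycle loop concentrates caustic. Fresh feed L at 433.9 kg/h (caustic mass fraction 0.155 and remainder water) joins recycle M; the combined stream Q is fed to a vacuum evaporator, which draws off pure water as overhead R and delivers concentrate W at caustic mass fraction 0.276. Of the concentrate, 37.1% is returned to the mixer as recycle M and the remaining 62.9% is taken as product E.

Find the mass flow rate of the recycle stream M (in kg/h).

143.7 kg/h

Overall caustic balance (none leaves overhead): caustic in fresh feed = caustic in product, i.e. 433.9×0.155 = (1−0.371)·W·0.276.
W = 67.254/(0.276×0.629) = 387.4 kg/h.
Recycle M = 0.371×387.4 = 143.73 kg/h.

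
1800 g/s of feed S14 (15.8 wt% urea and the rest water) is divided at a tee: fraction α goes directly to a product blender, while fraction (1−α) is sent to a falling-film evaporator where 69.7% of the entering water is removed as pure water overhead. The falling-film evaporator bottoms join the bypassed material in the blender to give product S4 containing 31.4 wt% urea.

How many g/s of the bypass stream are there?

276.2 g/s

All 1800×0.158 = 284.4 g/s of urea reaches S4, so S4 = 284.4/0.314 = 905.73 g/s and vapour = 894.27 g/s.
The evaporator receives (1−α)·1800 of feed at 0.842 water and removes 0.697 of that water:
0.697×0.842×(1−α)×1800 = 894.27
(1−α) = 894.27/1056.4 = 0.8465;  α = 0.1535.
Bypass flow = 0.1535×1800 = 276.22 g/s.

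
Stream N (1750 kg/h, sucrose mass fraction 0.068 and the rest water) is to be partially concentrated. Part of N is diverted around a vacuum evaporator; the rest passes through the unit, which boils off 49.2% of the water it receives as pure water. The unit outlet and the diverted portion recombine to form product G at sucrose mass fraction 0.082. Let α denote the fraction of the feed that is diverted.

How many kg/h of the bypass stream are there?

1098 kg/h

All 1750×0.068 = 119 kg/h of sucrose reaches G, so G = 119/0.082 = 1451.2 kg/h and vapour = 298.78 kg/h.
The evaporator receives (1−α)·1750 of feed at 0.932 water and removes 0.492 of that water:
0.492×0.932×(1−α)×1750 = 298.78
(1−α) = 298.78/802.45 = 0.3723;  α = 0.6277.
Bypass flow = 0.6277×1750 = 1098.4 kg/h.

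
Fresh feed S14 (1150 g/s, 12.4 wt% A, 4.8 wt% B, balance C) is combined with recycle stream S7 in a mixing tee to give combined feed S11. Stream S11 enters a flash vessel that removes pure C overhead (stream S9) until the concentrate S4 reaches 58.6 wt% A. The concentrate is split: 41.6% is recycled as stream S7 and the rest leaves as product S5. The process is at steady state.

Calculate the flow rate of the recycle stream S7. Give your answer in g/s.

173.3 g/s

Overall A balance (none leaves overhead): A in fresh feed = A in product, i.e. 1150×0.124 = (1−0.416)·S4·0.586.
S4 = 142.6/(0.586×0.584) = 416.69 g/s.
Recycle S7 = 0.416×416.69 = 173.34 g/s.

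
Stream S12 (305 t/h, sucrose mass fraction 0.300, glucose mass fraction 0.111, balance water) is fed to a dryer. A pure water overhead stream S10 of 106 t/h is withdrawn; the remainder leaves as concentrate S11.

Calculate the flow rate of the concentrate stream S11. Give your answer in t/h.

Concentrate = 305 − 106 = 199 t/h.

199 t/h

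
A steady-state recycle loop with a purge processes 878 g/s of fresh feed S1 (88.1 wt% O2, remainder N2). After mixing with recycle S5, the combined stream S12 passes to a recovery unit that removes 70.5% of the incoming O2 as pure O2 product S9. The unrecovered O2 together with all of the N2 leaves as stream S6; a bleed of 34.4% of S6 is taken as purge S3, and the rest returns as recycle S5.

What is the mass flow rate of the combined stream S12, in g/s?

N2 enters only via S1 and leaves only via the purge: 878×0.119 = 0.344×(N2 in S6), and the recovery unit passes all N2, so N2 in S12 = N2 in S6 = 303.73 g/s.
O2 in S12: m_A = 878×0.881 + (1−0.344)·(1−0.705)·m_A, so m_A = 773.52/0.8065 = 959.13 g/s.
S12 = 959.13 + 303.73 = 1262.9 g/s.

1263 g/s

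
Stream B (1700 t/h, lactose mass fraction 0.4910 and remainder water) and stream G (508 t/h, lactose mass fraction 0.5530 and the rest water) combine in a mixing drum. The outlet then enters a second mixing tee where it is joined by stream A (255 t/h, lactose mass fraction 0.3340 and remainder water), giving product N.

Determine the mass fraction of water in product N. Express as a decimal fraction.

Overall, product flow = 2463 t/h.
water in = 1700×0.509 + 508×0.447 + 255×0.666 = 1262.2 t/h.
water fraction in N = 0.5125.

0.5125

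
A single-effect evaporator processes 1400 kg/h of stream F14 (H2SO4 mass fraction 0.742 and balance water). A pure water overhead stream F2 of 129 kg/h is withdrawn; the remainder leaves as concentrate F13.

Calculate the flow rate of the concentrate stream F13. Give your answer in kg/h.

Concentrate = 1400 − 129 = 1271 kg/h.

1271 kg/h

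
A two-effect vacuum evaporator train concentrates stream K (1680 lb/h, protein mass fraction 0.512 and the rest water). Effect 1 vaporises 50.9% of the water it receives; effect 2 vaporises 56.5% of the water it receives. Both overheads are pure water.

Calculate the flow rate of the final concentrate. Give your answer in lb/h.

water in feed = 1680×0.488 = 819.84 lb/h.
After stage 1: water left = (1−0.509)×819.84 = 402.54; stream total = 1262.7 lb/h.
After stage 2: water left = (1−0.565)×402.54 = 175.11; final concentrate = 1035.3 lb/h.

1035 lb/h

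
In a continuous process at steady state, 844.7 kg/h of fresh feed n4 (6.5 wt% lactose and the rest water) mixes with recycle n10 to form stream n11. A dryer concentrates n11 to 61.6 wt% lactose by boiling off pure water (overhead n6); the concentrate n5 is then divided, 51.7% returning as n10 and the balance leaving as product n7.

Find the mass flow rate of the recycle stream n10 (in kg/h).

Overall lactose balance (none leaves overhead): lactose in fresh feed = lactose in product, i.e. 844.7×0.065 = (1−0.517)·n5·0.616.
n5 = 54.906/(0.616×0.483) = 184.54 kg/h.
Recycle n10 = 0.517×184.54 = 95.407 kg/h.

95.41 kg/h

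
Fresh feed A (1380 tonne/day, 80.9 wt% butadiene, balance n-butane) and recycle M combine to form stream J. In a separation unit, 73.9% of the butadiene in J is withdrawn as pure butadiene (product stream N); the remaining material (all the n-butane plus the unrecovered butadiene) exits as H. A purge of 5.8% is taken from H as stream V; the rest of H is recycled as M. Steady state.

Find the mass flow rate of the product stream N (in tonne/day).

1094 tonne/day

butadiene in J: m_A = 1380×0.809 + (1−0.058)·(1−0.739)·m_A, so m_A = 1116.4/0.7541 = 1480.4 tonne/day.
Product N = 0.739×1480.4 = 1094 tonne/day.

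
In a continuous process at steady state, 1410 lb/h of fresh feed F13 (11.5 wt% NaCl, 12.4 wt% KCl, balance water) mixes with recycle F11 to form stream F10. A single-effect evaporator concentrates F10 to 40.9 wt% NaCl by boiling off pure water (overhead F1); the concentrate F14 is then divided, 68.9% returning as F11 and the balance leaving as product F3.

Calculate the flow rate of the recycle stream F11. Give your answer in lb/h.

Overall NaCl balance (none leaves overhead): NaCl in fresh feed = NaCl in product, i.e. 1410×0.115 = (1−0.689)·F14·0.409.
F14 = 162.15/(0.409×0.311) = 1274.8 lb/h.
Recycle F11 = 0.689×1274.8 = 878.32 lb/h.

878.3 lb/h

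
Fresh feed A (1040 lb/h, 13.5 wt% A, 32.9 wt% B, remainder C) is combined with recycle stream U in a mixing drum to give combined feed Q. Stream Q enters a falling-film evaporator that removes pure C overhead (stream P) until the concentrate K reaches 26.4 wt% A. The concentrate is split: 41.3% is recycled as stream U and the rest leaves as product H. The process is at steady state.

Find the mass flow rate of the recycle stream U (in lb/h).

374.2 lb/h

Overall A balance (none leaves overhead): A in fresh feed = A in product, i.e. 1040×0.135 = (1−0.413)·K·0.264.
K = 140.4/(0.264×0.587) = 905.99 lb/h.
Recycle U = 0.413×905.99 = 374.18 lb/h.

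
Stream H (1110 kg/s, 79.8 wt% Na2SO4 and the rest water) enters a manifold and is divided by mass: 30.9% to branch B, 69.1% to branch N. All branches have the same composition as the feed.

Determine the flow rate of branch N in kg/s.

Branch N flow = 0.691×1110 = 767.01 kg/s.

767 kg/s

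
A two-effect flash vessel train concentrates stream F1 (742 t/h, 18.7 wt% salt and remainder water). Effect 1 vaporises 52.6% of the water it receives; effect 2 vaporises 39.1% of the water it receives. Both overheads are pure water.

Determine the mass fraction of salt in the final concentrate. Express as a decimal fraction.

0.443

water in feed = 742×0.813 = 603.25 t/h.
After stage 1: water left = (1−0.526)×603.25 = 285.94; stream total = 424.69 t/h.
After stage 2: water left = (1−0.391)×285.94 = 174.14; final concentrate = 312.89 t/h.
salt fraction = 138.75/312.89 = 0.443.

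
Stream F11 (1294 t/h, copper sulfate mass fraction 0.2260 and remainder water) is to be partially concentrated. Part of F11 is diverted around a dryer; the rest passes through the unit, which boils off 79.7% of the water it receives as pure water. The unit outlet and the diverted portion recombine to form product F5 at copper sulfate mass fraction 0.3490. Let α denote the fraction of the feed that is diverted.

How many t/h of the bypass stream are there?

All 1294×0.226 = 292.44 t/h of copper sulfate reaches F5, so F5 = 292.44/0.349 = 837.95 t/h and vapour = 456.05 t/h.
The evaporator receives (1−α)·1294 of feed at 0.774 water and removes 0.797 of that water:
0.797×0.774×(1−α)×1294 = 456.05
(1−α) = 456.05/798.24 = 0.5713;  α = 0.4287.
Bypass flow = 0.4287×1294 = 554.71 t/h.

554.7 t/h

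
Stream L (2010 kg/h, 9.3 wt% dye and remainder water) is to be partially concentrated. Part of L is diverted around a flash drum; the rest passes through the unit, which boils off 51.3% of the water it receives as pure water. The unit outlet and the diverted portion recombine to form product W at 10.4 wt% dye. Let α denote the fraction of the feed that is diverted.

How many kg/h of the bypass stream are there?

All 2010×0.093 = 186.93 kg/h of dye reaches W, so W = 186.93/0.104 = 1797.4 kg/h and vapour = 212.6 kg/h.
The evaporator receives (1−α)·2010 of feed at 0.907 water and removes 0.513 of that water:
0.513×0.907×(1−α)×2010 = 212.6
(1−α) = 212.6/935.23 = 0.2273;  α = 0.7727.
Bypass flow = 0.7727×2010 = 1553.1 kg/h.

1553 kg/h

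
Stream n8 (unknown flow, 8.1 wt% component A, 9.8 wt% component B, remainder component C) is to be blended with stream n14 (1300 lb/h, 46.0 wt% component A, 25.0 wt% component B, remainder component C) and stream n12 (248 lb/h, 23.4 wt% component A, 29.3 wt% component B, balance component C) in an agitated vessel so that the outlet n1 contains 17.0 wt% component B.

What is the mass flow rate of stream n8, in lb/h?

Let n8 be the unknown flow. Total out = 1548 + n8.
component B balance: 397.66 + 0.098·n8 = 0.170·(1548 + n8)
(0.098 − 0.170)·n8 = 0.170×1548 − 397.66 = -134.5
n8 = -134.5 / -0.072 = 1868.1 lb/h

1868 lb/h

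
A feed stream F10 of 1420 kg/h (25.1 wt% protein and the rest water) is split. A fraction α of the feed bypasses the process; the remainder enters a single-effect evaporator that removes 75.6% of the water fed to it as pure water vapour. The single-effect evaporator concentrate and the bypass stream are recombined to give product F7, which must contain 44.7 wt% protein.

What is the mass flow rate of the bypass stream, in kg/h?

All 1420×0.251 = 356.42 kg/h of protein reaches F7, so F7 = 356.42/0.447 = 797.36 kg/h and vapour = 622.64 kg/h.
The evaporator receives (1−α)·1420 of feed at 0.749 water and removes 0.756 of that water:
0.756×0.749×(1−α)×1420 = 622.64
(1−α) = 622.64/804.07 = 0.7744;  α = 0.2256.
Bypass flow = 0.2256×1420 = 320.4 kg/h.

320.4 kg/h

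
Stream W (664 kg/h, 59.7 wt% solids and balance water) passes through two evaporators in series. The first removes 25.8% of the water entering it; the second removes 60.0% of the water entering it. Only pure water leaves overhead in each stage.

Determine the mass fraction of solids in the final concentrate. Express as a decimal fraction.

water in feed = 664×0.403 = 267.59 kg/h.
After stage 1: water left = (1−0.258)×267.59 = 198.55; stream total = 594.96 kg/h.
After stage 2: water left = (1−0.600)×198.55 = 79.421; final concentrate = 475.83 kg/h.
solids fraction = 396.41/475.83 = 0.833.

0.833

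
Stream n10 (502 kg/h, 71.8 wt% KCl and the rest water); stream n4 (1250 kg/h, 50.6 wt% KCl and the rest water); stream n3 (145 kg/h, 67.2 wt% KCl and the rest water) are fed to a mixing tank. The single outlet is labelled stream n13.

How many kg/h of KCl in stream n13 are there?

1090 kg/h

KCl out = KCl in = 502×0.718 + 1250×0.506 + 145×0.672 = 1090.4 kg/h.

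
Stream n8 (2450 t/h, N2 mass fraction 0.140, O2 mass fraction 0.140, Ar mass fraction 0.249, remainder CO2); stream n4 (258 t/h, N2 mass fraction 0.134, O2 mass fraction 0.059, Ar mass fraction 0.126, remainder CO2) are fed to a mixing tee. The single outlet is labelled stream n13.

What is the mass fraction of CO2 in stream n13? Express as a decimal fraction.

Total flow out = 2450 + 258 = 2708 t/h.
CO2 in = 2450×0.471 + 258×0.681 = 1329.6 t/h.
CO2 mass fraction in n13 = 1329.6/2708 = 0.491.

0.491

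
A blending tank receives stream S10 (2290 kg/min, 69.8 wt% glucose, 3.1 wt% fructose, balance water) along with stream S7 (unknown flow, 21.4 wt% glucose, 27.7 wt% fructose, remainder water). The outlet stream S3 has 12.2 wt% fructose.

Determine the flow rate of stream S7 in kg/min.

Let S7 be the unknown flow. Total out = 2290 + S7.
fructose balance: 70.99 + 0.277·S7 = 0.122·(2290 + S7)
(0.277 − 0.122)·S7 = 0.122×2290 − 70.99 = 208.39
S7 = 208.39 / 0.155 = 1344.5 kg/min

1344 kg/min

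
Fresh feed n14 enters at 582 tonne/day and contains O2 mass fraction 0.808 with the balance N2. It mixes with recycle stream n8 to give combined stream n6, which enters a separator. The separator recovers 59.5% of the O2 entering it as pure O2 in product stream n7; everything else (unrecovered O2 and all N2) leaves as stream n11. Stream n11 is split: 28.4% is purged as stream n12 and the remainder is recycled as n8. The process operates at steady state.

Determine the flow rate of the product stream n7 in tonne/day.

O2 in n6: m_A = 582×0.808 + (1−0.284)·(1−0.595)·m_A, so m_A = 470.26/0.7100 = 662.31 tonne/day.
Product n7 = 0.595×662.31 = 394.08 tonne/day.

394.1 tonne/day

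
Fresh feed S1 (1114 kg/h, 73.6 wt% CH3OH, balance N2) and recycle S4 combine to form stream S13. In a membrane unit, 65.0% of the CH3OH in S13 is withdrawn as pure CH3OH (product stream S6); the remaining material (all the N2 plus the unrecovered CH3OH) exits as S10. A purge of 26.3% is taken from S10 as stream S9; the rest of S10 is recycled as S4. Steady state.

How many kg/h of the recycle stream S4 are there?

1109 kg/h

N2 enters only via S1 and leaves only via the purge: 1114×0.264 = 0.263×(N2 in S10), and the membrane unit passes all N2, so N2 in S13 = N2 in S10 = 1118.2 kg/h.
CH3OH in S13: m_A = 1114×0.736 + (1−0.263)·(1−0.650)·m_A, so m_A = 819.9/0.7421 = 1104.9 kg/h.
S10 = (1−0.650)×1104.9 + 1118.2 = 1505 kg/h.
Recycle S4 = (1−0.263)×1505 = 1109.2 kg/h.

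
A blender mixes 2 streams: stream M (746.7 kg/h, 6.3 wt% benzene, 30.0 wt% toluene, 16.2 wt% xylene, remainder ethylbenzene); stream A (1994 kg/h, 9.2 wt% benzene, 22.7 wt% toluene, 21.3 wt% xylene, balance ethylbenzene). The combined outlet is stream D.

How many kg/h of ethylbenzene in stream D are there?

ethylbenzene out = ethylbenzene in = 746.7×0.475 + 1994×0.468 = 1287.9 kg/h.

1288 kg/h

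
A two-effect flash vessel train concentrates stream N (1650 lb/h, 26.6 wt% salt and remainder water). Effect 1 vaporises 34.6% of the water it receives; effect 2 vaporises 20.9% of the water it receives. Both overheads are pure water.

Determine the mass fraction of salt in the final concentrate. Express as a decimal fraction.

0.412

water in feed = 1650×0.734 = 1211.1 lb/h.
After stage 1: water left = (1−0.346)×1211.1 = 792.06; stream total = 1231 lb/h.
After stage 2: water left = (1−0.209)×792.06 = 626.52; final concentrate = 1065.4 lb/h.
salt fraction = 438.9/1065.4 = 0.412.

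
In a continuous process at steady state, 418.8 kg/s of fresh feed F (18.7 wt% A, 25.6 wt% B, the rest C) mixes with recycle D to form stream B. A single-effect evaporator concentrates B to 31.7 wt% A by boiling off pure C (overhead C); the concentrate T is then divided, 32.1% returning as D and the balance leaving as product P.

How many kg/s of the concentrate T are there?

363.8 kg/s

Overall A balance (none leaves overhead): A in fresh feed = A in product, i.e. 418.8×0.187 = (1−0.321)·T·0.317.
T = 78.316/(0.317×0.679) = 363.85 kg/s.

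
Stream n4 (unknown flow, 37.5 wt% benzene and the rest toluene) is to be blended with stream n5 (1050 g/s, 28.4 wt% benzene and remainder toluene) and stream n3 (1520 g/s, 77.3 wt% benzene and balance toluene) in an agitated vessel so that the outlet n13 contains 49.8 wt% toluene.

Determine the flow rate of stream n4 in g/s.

Let n4 be the unknown flow. Total out = 2570 + n4.
toluene balance: 1096.8 + 0.625·n4 = 0.498·(2570 + n4)
(0.625 − 0.498)·n4 = 0.498×2570 − 1096.8 = 183.02
n4 = 183.02 / 0.127 = 1441.1 g/s

1441 g/s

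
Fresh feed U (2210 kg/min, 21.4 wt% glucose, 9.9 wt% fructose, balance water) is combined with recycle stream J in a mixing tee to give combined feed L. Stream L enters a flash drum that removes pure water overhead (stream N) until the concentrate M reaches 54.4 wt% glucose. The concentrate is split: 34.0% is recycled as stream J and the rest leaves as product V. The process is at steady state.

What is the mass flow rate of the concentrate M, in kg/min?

Overall glucose balance (none leaves overhead): glucose in fresh feed = glucose in product, i.e. 2210×0.214 = (1−0.340)·M·0.544.
M = 472.94/(0.544×0.660) = 1317.2 kg/min.

1317 kg/min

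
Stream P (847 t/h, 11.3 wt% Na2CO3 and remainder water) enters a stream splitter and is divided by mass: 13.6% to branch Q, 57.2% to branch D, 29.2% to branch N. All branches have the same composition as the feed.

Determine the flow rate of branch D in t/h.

484.5 t/h

Branch D flow = 0.572×847 = 484.48 t/h.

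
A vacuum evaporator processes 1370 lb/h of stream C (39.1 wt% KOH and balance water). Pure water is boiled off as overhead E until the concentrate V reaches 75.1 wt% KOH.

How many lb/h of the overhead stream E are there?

656.7 lb/h

KOH is conserved: 1370×0.391 = 535.67 lb/h all reports to the concentrate.
Concentrate = 535.67/(target fraction) = 713.28 lb/h.
Overhead = 1370 − 713.28 = 656.72 lb/h.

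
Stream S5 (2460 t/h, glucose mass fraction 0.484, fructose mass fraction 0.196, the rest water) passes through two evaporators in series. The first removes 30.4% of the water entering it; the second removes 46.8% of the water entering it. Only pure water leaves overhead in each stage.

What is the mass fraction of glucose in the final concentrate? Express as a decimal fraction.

water in feed = 2460×0.320 = 787.2 t/h.
After stage 1: water left = (1−0.304)×787.2 = 547.89; stream total = 2220.7 t/h.
After stage 2: water left = (1−0.468)×547.89 = 291.48; final concentrate = 1964.3 t/h.
glucose fraction = 1190.6/1964.3 = 0.606.

0.606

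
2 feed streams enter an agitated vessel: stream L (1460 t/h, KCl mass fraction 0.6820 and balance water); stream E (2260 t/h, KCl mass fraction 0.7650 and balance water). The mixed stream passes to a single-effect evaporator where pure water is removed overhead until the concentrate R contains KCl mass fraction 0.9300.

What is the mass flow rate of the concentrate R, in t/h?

KCl entering = 1460×0.682 + 2260×0.765 = 2724.6 t/h.
All KCl reports to R, so R = 2724.6/0.930 = 2929.7 t/h.

2930 t/h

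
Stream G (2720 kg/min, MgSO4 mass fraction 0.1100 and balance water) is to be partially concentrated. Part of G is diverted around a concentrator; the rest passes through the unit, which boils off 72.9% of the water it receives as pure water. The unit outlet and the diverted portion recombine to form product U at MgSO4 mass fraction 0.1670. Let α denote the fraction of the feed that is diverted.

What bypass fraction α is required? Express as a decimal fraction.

0.474

All 2720×0.110 = 299.2 kg/min of MgSO4 reaches U, so U = 299.2/0.167 = 1791.6 kg/min and vapour = 928.38 kg/min.
The evaporator receives (1−α)·2720 of feed at 0.890 water and removes 0.729 of that water:
0.729×0.890×(1−α)×2720 = 928.38
(1−α) = 928.38/1764.8 = 0.5261;  α = 0.4739.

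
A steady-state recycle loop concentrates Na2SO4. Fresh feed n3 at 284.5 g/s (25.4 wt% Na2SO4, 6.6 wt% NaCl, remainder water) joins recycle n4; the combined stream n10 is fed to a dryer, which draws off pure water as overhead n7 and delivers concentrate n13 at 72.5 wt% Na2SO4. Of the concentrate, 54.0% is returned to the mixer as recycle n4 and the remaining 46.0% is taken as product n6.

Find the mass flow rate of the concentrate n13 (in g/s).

Overall Na2SO4 balance (none leaves overhead): Na2SO4 in fresh feed = Na2SO4 in product, i.e. 284.5×0.254 = (1−0.540)·n13·0.725.
n13 = 72.263/(0.725×0.460) = 216.68 g/s.

216.7 g/s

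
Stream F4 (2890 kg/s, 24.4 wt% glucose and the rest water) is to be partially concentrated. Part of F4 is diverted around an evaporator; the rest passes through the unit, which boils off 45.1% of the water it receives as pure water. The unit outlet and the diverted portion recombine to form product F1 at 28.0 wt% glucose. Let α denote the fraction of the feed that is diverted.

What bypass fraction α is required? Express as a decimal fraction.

All 2890×0.244 = 705.16 kg/s of glucose reaches F1, so F1 = 705.16/0.280 = 2518.4 kg/s and vapour = 371.57 kg/s.
The evaporator receives (1−α)·2890 of feed at 0.756 water and removes 0.451 of that water:
0.451×0.756×(1−α)×2890 = 371.57
(1−α) = 371.57/985.36 = 0.3771;  α = 0.6229.

0.623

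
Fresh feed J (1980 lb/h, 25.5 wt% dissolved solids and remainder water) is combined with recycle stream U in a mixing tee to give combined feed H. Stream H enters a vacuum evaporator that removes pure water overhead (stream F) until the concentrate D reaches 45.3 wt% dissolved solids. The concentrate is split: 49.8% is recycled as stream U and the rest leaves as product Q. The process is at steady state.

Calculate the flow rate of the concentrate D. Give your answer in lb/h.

2220 lb/h

Overall dissolved solids balance (none leaves overhead): dissolved solids in fresh feed = dissolved solids in product, i.e. 1980×0.255 = (1−0.498)·D·0.453.
D = 504.9/(0.453×0.502) = 2220.3 lb/h.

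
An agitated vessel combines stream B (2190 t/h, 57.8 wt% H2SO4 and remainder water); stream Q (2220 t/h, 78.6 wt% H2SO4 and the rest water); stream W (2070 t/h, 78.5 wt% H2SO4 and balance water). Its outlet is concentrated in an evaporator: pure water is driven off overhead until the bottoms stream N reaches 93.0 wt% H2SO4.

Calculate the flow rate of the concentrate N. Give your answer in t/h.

4985 t/h

H2SO4 entering = 2190×0.578 + 2220×0.786 + 2070×0.785 = 4635.7 t/h.
All H2SO4 reports to N, so N = 4635.7/0.930 = 4984.6 t/h.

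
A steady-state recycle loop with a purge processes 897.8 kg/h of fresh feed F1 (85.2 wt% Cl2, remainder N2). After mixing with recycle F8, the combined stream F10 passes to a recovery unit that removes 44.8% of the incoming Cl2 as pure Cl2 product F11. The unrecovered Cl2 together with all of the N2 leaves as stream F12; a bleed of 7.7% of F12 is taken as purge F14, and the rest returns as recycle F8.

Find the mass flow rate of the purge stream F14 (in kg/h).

199.2 kg/h

N2 enters only via F1 and leaves only via the purge: 897.8×0.148 = 0.077×(N2 in F12), and the recovery unit passes all N2, so N2 in F10 = N2 in F12 = 1725.6 kg/h.
Cl2 in F10: m_A = 897.8×0.852 + (1−0.077)·(1−0.448)·m_A, so m_A = 764.93/0.4905 = 1559.5 kg/h.
F12 = (1−0.448)×1559.5 + 1725.6 = 2586.5 kg/h.
Purge F14 = 0.077×2586.5 = 199.16 kg/h.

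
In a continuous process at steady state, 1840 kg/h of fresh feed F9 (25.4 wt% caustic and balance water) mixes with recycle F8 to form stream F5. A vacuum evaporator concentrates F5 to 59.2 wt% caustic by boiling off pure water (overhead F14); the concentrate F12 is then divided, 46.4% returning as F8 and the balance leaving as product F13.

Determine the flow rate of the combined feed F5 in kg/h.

2523 kg/h

Overall caustic balance (none leaves overhead): caustic in fresh feed = caustic in product, i.e. 1840×0.254 = (1−0.464)·F12·0.592.
F12 = 467.36/(0.592×0.536) = 1472.9 kg/h.
Recycle F8 = 0.464×1472.9 = 683.41 kg/h.
Combined feed F5 = 1840 + 683.41 = 2523.4 kg/h.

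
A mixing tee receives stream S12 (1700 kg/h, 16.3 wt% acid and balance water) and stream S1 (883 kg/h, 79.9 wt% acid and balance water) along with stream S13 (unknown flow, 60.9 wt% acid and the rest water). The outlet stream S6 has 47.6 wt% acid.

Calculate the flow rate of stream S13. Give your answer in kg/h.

Let S13 be the unknown flow. Total out = 2583 + S13.
acid balance: 982.62 + 0.609·S13 = 0.476·(2583 + S13)
(0.609 − 0.476)·S13 = 0.476×2583 − 982.62 = 246.89
S13 = 246.89 / 0.133 = 1856.3 kg/h

1856 kg/h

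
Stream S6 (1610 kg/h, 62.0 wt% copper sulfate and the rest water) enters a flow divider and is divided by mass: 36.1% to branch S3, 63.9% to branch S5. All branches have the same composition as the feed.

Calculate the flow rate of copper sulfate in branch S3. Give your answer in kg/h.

360.4 kg/h

Branch S3 total = 0.361×1610 = 581.21 kg/h.
copper sulfate in S3 = 0.620×581.21 = 360.35 kg/h.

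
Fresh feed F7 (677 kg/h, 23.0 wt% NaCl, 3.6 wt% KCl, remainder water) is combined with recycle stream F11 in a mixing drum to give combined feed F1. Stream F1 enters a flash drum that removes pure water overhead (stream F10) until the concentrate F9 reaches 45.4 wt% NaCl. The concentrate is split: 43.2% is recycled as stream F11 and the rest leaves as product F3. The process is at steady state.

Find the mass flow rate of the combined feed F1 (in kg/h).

937.9 kg/h

Overall NaCl balance (none leaves overhead): NaCl in fresh feed = NaCl in product, i.e. 677×0.230 = (1−0.432)·F9·0.454.
F9 = 155.71/(0.454×0.568) = 603.83 kg/h.
Recycle F11 = 0.432×603.83 = 260.85 kg/h.
Combined feed F1 = 677 + 260.85 = 937.85 kg/h.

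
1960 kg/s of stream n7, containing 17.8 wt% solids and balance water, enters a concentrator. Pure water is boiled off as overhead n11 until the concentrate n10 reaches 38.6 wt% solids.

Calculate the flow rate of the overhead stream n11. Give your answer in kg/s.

1056 kg/s

solids is conserved: 1960×0.178 = 348.88 kg/s all reports to the concentrate.
Concentrate = 348.88/(target fraction) = 903.83 kg/s.
Overhead = 1960 − 903.83 = 1056.2 kg/s.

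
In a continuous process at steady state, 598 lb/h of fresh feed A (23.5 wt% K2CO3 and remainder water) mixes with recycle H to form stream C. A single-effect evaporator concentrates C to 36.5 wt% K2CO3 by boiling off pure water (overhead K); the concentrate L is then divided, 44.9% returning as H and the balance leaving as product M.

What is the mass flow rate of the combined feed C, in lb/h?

Overall K2CO3 balance (none leaves overhead): K2CO3 in fresh feed = K2CO3 in product, i.e. 598×0.235 = (1−0.449)·L·0.365.
L = 140.53/(0.365×0.551) = 698.75 lb/h.
Recycle H = 0.449×698.75 = 313.74 lb/h.
Combined feed C = 598 + 313.74 = 911.74 lb/h.

911.7 lb/h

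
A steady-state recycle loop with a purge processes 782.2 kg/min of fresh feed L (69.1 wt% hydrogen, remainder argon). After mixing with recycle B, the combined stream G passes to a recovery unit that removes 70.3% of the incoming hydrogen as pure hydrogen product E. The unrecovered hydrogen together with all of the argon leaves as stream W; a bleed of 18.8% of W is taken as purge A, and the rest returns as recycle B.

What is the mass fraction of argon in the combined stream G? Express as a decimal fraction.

0.643

argon enters only via L and leaves only via the purge: 782.2×0.309 = 0.188×(argon in W), and the recovery unit passes all argon, so argon in G = argon in W = 1285.6 kg/min.
hydrogen in G: m_A = 782.2×0.691 + (1−0.188)·(1−0.703)·m_A, so m_A = 540.5/0.7588 = 712.28 kg/min.
G = 712.28 + 1285.6 = 1997.9 kg/min.
argon fraction in G = 1285.6/1997.9 = 0.643.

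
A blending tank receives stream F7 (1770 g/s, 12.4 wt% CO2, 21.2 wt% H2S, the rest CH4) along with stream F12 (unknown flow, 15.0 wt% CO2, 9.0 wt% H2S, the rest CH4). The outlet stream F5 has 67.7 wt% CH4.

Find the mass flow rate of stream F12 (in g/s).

Let F12 be the unknown flow. Total out = 1770 + F12.
CH4 balance: 1175.3 + 0.760·F12 = 0.677·(1770 + F12)
(0.760 − 0.677)·F12 = 0.677×1770 − 1175.3 = 23.01
F12 = 23.01 / 0.083 = 277.23 g/s

277.2 g/s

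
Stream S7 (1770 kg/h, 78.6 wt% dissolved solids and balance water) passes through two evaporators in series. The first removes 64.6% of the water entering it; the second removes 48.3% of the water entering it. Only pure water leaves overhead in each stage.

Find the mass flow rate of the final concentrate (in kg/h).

water in feed = 1770×0.214 = 378.78 kg/h.
After stage 1: water left = (1−0.646)×378.78 = 134.09; stream total = 1525.3 kg/h.
After stage 2: water left = (1−0.483)×134.09 = 69.324; final concentrate = 1460.5 kg/h.

1461 kg/h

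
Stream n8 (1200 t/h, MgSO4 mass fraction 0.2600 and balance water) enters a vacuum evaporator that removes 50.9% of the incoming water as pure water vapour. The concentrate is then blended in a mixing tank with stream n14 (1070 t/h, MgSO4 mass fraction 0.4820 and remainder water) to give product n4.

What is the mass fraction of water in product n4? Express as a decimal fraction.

0.5447

Vapour removed = 0.509×0.740×1200 = 451.99 t/h; concentrate = 748.01 t/h.
water reaching the mixer = 436.01 (from concentrate) + 1070×0.518 = 990.27 t/h.
Product flow = 748.01 + 1070 = 1818 t/h; water fraction = 0.5447.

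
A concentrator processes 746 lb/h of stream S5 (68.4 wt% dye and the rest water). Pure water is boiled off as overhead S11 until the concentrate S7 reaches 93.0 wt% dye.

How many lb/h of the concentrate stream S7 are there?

548.7 lb/h

dye is conserved: 746×0.684 = 510.26 lb/h all reports to the concentrate.
Concentrate = 510.26/(target fraction) = 548.67 lb/h.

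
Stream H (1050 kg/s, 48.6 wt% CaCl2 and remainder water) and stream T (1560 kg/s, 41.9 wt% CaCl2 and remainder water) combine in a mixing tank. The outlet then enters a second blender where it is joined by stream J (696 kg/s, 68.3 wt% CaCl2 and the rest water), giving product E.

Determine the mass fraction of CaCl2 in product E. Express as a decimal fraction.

Overall, product flow = 3306 kg/s.
CaCl2 in = 1050×0.486 + 1560×0.419 + 696×0.683 = 1639.3 kg/s.
CaCl2 fraction in E = 0.4959.

0.4959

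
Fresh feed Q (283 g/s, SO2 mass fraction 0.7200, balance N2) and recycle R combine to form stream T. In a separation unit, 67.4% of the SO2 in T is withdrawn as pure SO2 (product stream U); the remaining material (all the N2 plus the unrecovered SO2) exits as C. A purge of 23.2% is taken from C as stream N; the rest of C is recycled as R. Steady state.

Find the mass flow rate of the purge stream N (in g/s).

N2 enters only via Q and leaves only via the purge: 283×0.280 = 0.232×(N2 in C), and the separation unit passes all N2, so N2 in T = N2 in C = 341.55 g/s.
SO2 in T: m_A = 283×0.720 + (1−0.232)·(1−0.674)·m_A, so m_A = 203.76/0.7496 = 271.81 g/s.
C = (1−0.674)×271.81 + 341.55 = 430.16 g/s.
Purge N = 0.232×430.16 = 99.798 g/s.

99.8 g/s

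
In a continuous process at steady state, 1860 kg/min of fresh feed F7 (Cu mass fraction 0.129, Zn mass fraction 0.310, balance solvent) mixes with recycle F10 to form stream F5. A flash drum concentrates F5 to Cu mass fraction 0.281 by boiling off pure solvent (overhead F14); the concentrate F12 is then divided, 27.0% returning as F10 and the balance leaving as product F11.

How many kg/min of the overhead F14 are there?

1006 kg/min

Overall Cu balance (none leaves overhead): Cu in fresh feed = Cu in product, i.e. 1860×0.129 = (1−0.270)·F12·0.281.
F12 = 239.94/(0.281×0.730) = 1169.7 kg/min.
Recycle F10 = 0.270×1169.7 = 315.82 kg/min.
Combined feed F5 = 1860 + 315.82 = 2175.8 kg/min.
Overhead F14 = F5 − F12 = 2175.8 − 1169.7 = 1006.1 kg/min.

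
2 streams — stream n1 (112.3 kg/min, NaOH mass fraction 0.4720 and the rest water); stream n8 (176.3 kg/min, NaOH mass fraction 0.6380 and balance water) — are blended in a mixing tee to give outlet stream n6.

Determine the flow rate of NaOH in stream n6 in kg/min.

165.5 kg/min

NaOH out = NaOH in = 112.3×0.472 + 176.3×0.638 = 165.49 kg/min.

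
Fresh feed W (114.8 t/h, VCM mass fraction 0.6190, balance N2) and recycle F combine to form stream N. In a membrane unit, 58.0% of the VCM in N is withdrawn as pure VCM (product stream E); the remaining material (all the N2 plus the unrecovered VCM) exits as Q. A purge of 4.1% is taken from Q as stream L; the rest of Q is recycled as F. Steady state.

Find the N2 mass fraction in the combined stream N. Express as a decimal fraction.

0.8997

N2 enters only via W and leaves only via the purge: 114.8×0.381 = 0.041×(N2 in Q), and the membrane unit passes all N2, so N2 in N = N2 in Q = 1066.8 t/h.
VCM in N: m_A = 114.8×0.619 + (1−0.041)·(1−0.580)·m_A, so m_A = 71.061/0.5972 = 118.99 t/h.
N = 118.99 + 1066.8 = 1185.8 t/h.
N2 fraction in N = 1066.8/1185.8 = 0.8997.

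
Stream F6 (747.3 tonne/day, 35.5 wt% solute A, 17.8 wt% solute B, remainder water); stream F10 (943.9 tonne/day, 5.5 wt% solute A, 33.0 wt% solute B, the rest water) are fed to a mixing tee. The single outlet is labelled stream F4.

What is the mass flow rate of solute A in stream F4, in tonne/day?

317.2 tonne/day

solute A out = solute A in = 747.3×0.355 + 943.9×0.055 = 317.21 tonne/day.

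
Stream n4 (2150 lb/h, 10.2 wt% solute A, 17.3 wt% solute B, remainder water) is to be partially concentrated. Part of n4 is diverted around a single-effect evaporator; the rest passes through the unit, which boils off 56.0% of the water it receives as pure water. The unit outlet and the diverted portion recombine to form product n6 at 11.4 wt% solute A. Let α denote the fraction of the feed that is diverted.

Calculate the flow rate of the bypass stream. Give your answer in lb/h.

1593 lb/h

All 2150×0.102 = 219.3 lb/h of solute A reaches n6, so n6 = 219.3/0.114 = 1923.7 lb/h and vapour = 226.32 lb/h.
The evaporator receives (1−α)·2150 of feed at 0.725 water and removes 0.560 of that water:
0.560×0.725×(1−α)×2150 = 226.32
(1−α) = 226.32/872.9 = 0.2593;  α = 0.7407.
Bypass flow = 0.7407×2150 = 1592.6 lb/h.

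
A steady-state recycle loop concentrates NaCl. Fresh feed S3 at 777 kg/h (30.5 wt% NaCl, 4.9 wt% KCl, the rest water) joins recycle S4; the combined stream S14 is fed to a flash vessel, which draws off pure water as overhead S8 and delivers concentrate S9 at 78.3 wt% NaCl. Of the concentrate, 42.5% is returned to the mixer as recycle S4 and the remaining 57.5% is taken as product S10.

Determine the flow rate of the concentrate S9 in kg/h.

Overall NaCl balance (none leaves overhead): NaCl in fresh feed = NaCl in product, i.e. 777×0.305 = (1−0.425)·S9·0.783.
S9 = 236.98/(0.783×0.575) = 526.37 kg/h.

526.4 kg/h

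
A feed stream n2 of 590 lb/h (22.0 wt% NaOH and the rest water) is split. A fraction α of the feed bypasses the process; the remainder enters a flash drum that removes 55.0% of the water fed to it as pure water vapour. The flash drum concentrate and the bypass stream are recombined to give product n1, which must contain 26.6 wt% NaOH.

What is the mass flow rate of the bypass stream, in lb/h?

All 590×0.220 = 129.8 lb/h of NaOH reaches n1, so n1 = 129.8/0.266 = 487.97 lb/h and vapour = 102.03 lb/h.
The evaporator receives (1−α)·590 of feed at 0.780 water and removes 0.550 of that water:
0.550×0.780×(1−α)×590 = 102.03
(1−α) = 102.03/253.11 = 0.4031;  α = 0.5969.
Bypass flow = 0.5969×590 = 352.17 lb/h.

352.2 lb/h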